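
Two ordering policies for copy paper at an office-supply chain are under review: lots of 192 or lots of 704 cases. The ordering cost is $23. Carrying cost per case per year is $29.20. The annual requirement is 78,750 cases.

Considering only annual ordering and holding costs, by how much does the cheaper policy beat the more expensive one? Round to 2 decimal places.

$614.40

TC(Q) = (D/Q)S + (Q/2)H
TC(192) = (78,750/192)×23 + (192/2)×29.2 = $12,236.79
TC(704) = (78,750/704)×23 + (704/2)×29.2 = $12,851.20
Lots of 192 are cheaper by $614.40.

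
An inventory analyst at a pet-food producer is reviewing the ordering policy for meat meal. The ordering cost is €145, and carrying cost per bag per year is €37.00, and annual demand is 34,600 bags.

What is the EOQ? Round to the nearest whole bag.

EOQ = √(2DS/H) = √(2 × 34,600 × 145 / 37)
    = √(271,189.19) ≈ 520.76

521 bags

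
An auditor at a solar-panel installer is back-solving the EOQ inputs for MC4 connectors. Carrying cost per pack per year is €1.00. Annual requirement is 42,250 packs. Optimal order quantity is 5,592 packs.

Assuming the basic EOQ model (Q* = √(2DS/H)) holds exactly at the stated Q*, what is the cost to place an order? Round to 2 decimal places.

€370.06

From Q* = √(2DS/H) ⇒ Q*² = 2DS/H.
S = Q²H / (2D) = 5,592² × 1 / (2 × 42,250) = 370.0647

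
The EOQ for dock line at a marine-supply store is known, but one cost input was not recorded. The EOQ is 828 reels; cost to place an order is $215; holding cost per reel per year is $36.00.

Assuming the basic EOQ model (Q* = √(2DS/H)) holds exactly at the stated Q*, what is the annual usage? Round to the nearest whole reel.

EOQ relation: Q² = 2DS/H, so rearrange for the unknown.
D = Q²H / (2S) = 828² × 36 / (2 × 215) = 57,397.73

57,398 reels per year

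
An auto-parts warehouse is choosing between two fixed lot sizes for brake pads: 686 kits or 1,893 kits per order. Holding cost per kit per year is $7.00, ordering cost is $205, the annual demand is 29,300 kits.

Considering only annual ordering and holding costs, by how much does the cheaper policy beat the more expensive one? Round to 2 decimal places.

$1,358.33

TC(Q) = (D/Q)S + (Q/2)H
TC(686) = (29,300/686)×205 + (686/2)×7 = $11,156.83
TC(1,893) = (29,300/1,893)×205 + (1,893/2)×7 = $9,798.51
Cheaper: Q = 1,893.  Difference = $1,358.33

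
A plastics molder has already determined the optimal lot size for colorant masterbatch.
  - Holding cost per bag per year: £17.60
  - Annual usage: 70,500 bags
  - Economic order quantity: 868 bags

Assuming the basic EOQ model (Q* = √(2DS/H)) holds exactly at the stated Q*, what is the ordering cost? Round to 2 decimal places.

£94.04

From Q* = √(2DS/H) ⇒ Q*² = 2DS/H.
S = Q²H / (2D) = 868² × 17.6 / (2 × 70,500) = 94.0444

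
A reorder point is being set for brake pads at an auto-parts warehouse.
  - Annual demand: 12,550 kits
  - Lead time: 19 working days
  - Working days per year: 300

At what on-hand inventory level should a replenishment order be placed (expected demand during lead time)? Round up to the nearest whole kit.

Daily demand d = 12,550 / 300 = 41.833 kits/day
Demand during lead time = 41.833 × 19 = 794.83
Reorder point = 794.83 → round up

795 kits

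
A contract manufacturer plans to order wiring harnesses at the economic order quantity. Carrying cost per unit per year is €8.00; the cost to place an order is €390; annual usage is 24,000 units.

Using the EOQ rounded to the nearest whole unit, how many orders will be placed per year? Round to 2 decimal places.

15.69 orders per year

Q* = √(2·D·S / H) = √(2·24,000·390 / 8) = √2,340,000.0 ≈ 1,529.71 → Q = 1,530
N = D/Q = 24,000/1,530 ≈ 15.686 orders/yr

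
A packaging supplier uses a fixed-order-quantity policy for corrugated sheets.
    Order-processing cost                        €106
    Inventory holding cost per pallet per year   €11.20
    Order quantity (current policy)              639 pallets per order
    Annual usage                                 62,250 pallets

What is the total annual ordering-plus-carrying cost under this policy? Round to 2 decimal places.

Annual ordering cost = (D/Q)·S = (62,250/639) × 106 = €10,326.29
Annual holding cost  = (Q/2)·H = (639/2) × 11.2 = €3,578.40
Total = €10,326.29 + €3,578.40 = €13,904.69

€13,904.69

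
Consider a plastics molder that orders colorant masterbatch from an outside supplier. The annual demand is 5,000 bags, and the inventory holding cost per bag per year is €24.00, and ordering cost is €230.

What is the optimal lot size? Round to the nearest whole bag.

Optimal lot size Q* = (2 × 5,000 × €230 / €24)^½ ≈ 309.57

310 bags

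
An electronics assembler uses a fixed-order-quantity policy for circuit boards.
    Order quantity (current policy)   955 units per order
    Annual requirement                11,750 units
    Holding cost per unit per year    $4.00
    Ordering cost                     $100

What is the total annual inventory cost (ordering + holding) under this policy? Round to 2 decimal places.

$3,140.37

Annual ordering cost = (D/Q)·S = (11,750/955) × 100 = $1,230.37
Annual holding cost  = (Q/2)·H = (955/2) × 4 = $1,910.00
Total = $1,230.37 + $1,910.00 = $3,140.37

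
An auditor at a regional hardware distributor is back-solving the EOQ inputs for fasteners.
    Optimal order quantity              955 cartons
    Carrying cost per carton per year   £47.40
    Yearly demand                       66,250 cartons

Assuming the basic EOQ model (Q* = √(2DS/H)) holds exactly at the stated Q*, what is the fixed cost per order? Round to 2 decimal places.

£326.26

From Q* = √(2DS/H) ⇒ Q*² = 2DS/H.
S = Q²H / (2D) = 955² × 47.4 / (2 × 66,250) = 326.2640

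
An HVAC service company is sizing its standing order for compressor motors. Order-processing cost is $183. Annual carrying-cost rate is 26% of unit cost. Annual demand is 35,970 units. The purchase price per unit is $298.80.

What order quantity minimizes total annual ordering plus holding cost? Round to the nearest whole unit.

Carrying cost H = $298.8 × 26% = $77.6880/unit/yr
Q* = √(2·D·S / H) = √(2·35,970·183 / 77.688) = √169,460.1 ≈ 411.66

412 units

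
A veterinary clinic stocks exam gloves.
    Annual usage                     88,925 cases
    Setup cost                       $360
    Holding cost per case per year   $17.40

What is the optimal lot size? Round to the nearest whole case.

Q* = √(2·D·S / H) = √(2·88,925·360 / 17.4) = √3,679,655.2 ≈ 1,918.24

1,918 cases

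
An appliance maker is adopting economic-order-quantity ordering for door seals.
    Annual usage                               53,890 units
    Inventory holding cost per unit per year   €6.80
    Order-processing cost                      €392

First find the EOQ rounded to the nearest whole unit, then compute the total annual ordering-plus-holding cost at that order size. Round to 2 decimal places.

EOQ = √(2DS/H) = √(2 × 53,890 × 392 / 6.8)
    = √(6,213,200.00) ≈ 2,492.63 → Q = 2,493 units
Orders/yr = 53,890/2,493 = 21.617; ordering cost = 21.617 × €392 = €8,473.68
Average inventory = 2,493/2 = 1246.5; holding cost = 1246.5 × €6.8 = €8,476.20
Total = €8,473.68 + €8,476.20 = €16,949.88

€16,949.88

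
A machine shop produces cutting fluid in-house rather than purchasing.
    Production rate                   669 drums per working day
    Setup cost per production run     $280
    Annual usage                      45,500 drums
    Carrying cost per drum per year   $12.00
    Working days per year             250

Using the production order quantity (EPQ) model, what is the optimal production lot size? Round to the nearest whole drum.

Daily demand d = 45,500/250 = 182.000; p = 669; 1 − d/p = 0.72795
EPQ = √(2DS / (H(1 − d/p)))
    = √(2 × 45,500 × 280 / (12 × 0.72795)) ≈ 1,707.88

1,708 drums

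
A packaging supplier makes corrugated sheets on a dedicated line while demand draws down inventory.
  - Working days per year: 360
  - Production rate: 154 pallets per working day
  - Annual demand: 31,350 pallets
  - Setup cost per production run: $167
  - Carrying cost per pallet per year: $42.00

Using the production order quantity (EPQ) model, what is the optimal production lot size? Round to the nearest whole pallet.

Daily demand d = 31,350/360 = 87.083; p = 154; 1 − d/p = 0.43452
EPQ = √(2DS / (H(1 − d/p)))
    = √(2 × 31,350 × 167 / (42 × 0.43452)) ≈ 757.46

757 pallets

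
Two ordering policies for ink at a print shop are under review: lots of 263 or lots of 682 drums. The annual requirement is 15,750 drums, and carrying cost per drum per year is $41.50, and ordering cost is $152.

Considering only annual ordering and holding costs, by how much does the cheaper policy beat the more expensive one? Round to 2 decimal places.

$3,101.85

Annual cost at Q: ordering D·S/Q plus holding Q·H/2.
TC(263) = (15,750/263)×152 + (263/2)×41.5 = $14,559.91
TC(682) = (15,750/682)×152 + (682/2)×41.5 = $17,661.76
Cheaper: Q = 263.  Difference = $3,101.85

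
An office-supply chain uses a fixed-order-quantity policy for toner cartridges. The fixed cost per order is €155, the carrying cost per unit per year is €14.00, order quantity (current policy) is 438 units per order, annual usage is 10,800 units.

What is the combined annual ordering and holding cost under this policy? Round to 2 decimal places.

€6,887.92

Annual ordering cost = (D/Q)·S = (10,800/438) × 155 = €3,821.92
Annual holding cost  = (Q/2)·H = (438/2) × 14 = €3,066.00
Total = €3,821.92 + €3,066.00 = €6,887.92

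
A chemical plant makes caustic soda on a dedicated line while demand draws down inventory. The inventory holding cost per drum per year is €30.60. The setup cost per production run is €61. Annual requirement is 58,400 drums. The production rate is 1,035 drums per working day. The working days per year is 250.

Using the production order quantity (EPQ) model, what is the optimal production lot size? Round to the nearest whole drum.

d = 58,400/250 = 233.6000 drums/day;  effective holding cost H(1 − d/p) = 30.6·(1 − 233.6000/1035) = 23.69357
Q* = √(2DS / H_eff) = √(2·58,400·61 / 23.69357) ≈ 548.37

548 drums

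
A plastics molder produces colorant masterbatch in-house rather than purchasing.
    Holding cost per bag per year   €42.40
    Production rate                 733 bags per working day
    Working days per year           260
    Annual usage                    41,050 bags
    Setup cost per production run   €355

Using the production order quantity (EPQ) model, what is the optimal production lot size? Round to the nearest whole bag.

936 bags

Daily demand d = 41,050/260 = 157.885; p = 733; 1 − d/p = 0.78460
EPQ = √(2DS / (H(1 − d/p)))
    = √(2 × 41,050 × 355 / (42.4 × 0.78460)) ≈ 936.00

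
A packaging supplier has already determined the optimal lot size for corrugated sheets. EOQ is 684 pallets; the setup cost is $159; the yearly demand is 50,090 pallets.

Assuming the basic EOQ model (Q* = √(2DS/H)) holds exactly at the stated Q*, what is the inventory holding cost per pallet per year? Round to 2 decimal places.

$34.05

EOQ relation: Q² = 2DS/H, so rearrange for the unknown.
H = 2DS / Q² = 2 × 50,090 × 159 / 684² = 34.0460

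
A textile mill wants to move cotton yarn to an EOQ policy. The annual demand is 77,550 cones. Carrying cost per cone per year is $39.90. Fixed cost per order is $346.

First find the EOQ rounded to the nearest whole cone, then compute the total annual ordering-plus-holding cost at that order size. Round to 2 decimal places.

EOQ = √(2DS/H) = √(2 × 77,550 × 346 / 39.9)
    = √(1,344,977.44) ≈ 1,159.73 → Q = 1,160 cones
Ordering: D/Q × S = 77,550/1,160 × $346 = $23,131.29
Holding:  Q/2 × H = 1,160/2 × $39.9 = $23,142.00
Total = $23,131.29 + $23,142.00 = $46,273.29

$46,273.29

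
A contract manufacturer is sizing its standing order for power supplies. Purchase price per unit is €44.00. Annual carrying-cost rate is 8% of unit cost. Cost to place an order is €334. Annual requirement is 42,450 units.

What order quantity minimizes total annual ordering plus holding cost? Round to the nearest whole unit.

Carrying cost H = €44 × 8% = €3.5200/unit/yr
Optimal lot size Q* = (2 × 42,450 × €334 / €3.52)^½ ≈ 2,838.28

2,838 units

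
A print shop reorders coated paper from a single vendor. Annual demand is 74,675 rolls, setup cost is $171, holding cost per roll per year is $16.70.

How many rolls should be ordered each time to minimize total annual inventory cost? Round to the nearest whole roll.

2DS/H = 2·74,675·171/16.7 = 1,529,272.46
EOQ = √1,529,272.46 ≈ 1,236.64

1,237 rolls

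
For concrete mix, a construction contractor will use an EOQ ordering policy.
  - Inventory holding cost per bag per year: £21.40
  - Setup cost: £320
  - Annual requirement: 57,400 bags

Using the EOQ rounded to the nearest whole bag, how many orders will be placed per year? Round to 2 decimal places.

EOQ = √(2DS/H) = √(2 × 57,400 × 320 / 21.4)
    = √(1,716,635.51) ≈ 1,310.20 → Q = 1,310
N = D/Q = 57,400/1,310 ≈ 43.817 orders/yr

43.82 orders per year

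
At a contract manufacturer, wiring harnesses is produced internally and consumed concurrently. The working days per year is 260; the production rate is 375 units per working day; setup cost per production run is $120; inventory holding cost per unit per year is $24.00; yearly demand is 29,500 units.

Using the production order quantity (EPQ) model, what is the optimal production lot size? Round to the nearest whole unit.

Daily demand d = 29,500/260 = 113.462; p = 375; 1 − d/p = 0.69744
EPQ = √(2DS / (H(1 − d/p)))
    = √(2 × 29,500 × 120 / (24 × 0.69744)) ≈ 650.37

650 units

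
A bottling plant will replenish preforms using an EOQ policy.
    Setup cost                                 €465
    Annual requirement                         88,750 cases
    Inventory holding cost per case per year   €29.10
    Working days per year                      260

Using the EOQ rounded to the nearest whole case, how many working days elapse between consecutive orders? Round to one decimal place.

EOQ = √(2DS/H) = √(2 × 88,750 × 465 / 29.1)
    = √(2,836,340.21) ≈ 1,684.14 → Q = 1,684 cases
Cycle time = (working days × Q)/D = (260 × 1,684) / 88,750 = 4.933 days

4.9 days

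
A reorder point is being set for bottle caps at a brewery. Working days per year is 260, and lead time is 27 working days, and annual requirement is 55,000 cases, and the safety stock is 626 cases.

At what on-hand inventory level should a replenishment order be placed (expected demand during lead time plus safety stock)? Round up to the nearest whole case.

Daily demand d = 55,000 / 260 = 211.538 cases/day
Demand during lead time = 211.538 × 27 = 5,711.54
Reorder point = 5,711.54 + 626 = 6,337.54 → round up

6,338 cases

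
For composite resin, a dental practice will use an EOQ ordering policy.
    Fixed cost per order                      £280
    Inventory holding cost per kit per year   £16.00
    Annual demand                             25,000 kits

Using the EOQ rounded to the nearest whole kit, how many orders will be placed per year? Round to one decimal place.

EOQ = √(2DS/H) = √(2 × 25,000 × 280 / 16)
    = √(875,000.00) ≈ 935.41 → Q = 935
Orders per year = D/Q = 25,000 / 935 = 26.738

26.7 orders per year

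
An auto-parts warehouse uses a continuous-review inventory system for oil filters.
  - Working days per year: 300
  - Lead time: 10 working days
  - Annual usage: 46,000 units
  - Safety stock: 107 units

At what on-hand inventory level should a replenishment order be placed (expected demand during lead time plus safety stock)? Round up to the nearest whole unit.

Daily demand d = 46,000 / 300 = 153.333 units/day
Demand during lead time = 153.333 × 10 = 1,533.33
Reorder point = 1,533.33 + 107 = 1,640.33 → round up

1,641 units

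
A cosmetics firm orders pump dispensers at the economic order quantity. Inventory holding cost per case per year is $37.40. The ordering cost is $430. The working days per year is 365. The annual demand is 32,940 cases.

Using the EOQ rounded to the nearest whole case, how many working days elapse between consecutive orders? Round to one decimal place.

EOQ = √(2DS/H) = √(2 × 32,940 × 430 / 37.4)
    = √(757,443.85) ≈ 870.31 → Q = 870 cases
Cycle time = (working days × Q)/D = (365 × 870) / 32,940 = 9.640 days

9.6 days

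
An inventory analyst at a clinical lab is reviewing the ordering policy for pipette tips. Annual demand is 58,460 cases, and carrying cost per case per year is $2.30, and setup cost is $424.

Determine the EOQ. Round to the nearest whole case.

EOQ = √(2DS/H) = √(2 × 58,460 × 424 / 2.3)
    = √(21,553,947.83) ≈ 4,642.62

4,643 cases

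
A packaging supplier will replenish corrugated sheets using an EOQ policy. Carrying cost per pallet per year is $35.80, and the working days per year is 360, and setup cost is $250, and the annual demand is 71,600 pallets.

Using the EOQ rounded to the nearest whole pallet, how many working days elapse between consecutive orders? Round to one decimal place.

Q* = √(2·D·S / H) = √(2·71,600·250 / 35.8) = √1,000,000.0 ≈ 1,000.00 → Q = 1,000 pallets
Cycle time = (working days × Q)/D = (360 × 1,000) / 71,600 = 5.028 days

5.0 days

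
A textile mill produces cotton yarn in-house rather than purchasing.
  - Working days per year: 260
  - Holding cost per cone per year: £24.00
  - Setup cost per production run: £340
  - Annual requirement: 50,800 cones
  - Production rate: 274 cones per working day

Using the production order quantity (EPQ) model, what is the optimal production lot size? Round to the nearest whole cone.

d = 50,800/260 = 195.3846 cones/day;  effective holding cost H(1 − d/p) = 24·(1 − 195.3846/274) = 6.88602
Q* = √(2DS / H_eff) = √(2·50,800·340 / 6.88602) ≈ 2,239.76

2,240 cones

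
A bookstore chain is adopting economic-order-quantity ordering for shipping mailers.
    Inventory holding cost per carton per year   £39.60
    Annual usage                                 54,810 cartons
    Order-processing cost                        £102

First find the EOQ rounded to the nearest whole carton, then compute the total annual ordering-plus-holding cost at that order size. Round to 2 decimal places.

Q* = √(2·D·S / H) = √(2·54,810·102 / 39.6) = √282,354.5 ≈ 531.37 → Q = 531 cartons
Annual ordering cost = (D/Q)·S = (54,810/531) × 102 = £10,528.47
Annual holding cost  = (Q/2)·H = (531/2) × 39.6 = £10,513.80
Total = £10,528.47 + £10,513.80 = £21,042.27

£21,042.27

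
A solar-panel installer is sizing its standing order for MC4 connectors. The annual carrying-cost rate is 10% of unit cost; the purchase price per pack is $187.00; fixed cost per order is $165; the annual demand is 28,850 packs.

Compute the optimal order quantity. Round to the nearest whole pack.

Carrying cost H = $187 × 10% = $18.7000/pack/yr
Q* = √(2·D·S / H) = √(2·28,850·165 / 18.7) = √509,117.6 ≈ 713.52

714 packs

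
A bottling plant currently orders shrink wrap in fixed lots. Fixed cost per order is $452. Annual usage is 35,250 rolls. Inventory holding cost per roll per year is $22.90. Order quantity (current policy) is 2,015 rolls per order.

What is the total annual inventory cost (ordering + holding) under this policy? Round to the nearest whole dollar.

Ordering: D/Q × S = 35,250/2,015 × $452 = $7,907.20
Holding:  Q/2 × H = 2,015/2 × $22.9 = $23,071.75
Total = $7,907.20 + $23,071.75 = $30,978.95

$30,979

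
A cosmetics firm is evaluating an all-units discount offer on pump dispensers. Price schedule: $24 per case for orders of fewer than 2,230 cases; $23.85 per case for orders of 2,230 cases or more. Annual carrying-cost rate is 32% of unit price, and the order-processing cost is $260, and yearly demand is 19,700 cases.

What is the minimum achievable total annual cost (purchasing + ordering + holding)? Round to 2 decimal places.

H₁ = 32%×$24 = $7.6800;  H₂ = 32%×$23.85 = $7.6320
EOQ₁ = √(2×19,700×260/7.6800) = 1,154.93  (< 2,230, feasible at tier 1)
EOQ₂ = √(2×19,700×260/7.6320) = 1,158.55  (< 2,230 → use Q = 2,230 at tier-2 price)
TC(tier 1 (EOQ₁), Q≈1,154.9) = $481,669.83
TC(tier 2, Q≈2,230.0) = $480,651.54
Minimum at tier 2: $480,651.54

$480,651.54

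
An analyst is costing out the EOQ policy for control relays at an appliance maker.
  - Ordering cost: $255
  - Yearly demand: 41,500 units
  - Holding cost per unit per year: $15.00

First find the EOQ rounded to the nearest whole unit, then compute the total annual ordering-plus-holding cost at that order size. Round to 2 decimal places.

EOQ = √(2DS/H) = √(2 × 41,500 × 255 / 15)
    = √(1,411,000.00) ≈ 1,187.86 → Q = 1,188 units
Ordering: D/Q × S = 41,500/1,188 × $255 = $8,907.83
Holding:  Q/2 × H = 1,188/2 × $15 = $8,910.00
Total = $8,907.83 + $8,910.00 = $17,817.83

$17,817.83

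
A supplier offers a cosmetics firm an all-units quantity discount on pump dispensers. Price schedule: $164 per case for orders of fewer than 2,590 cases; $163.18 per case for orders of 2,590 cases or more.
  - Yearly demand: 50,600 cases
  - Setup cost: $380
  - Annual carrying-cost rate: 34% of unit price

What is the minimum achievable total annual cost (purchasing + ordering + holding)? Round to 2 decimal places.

$8,336,180.09

H₁ = 34%×$164 = $55.7600;  H₂ = 34%×$163.18 = $55.4812
EOQ₁ = √(2×50,600×380/55.7600) = 830.46  (< 2,590, feasible at tier 1)
EOQ₂ = √(2×50,600×380/55.4812) = 832.55  (< 2,590 → use Q = 2,590 at tier-2 price)
TC(tier 1 (EOQ₁), Q≈830.5) = $8,344,706.66
TC(tier 2, Q≈2,590.0) = $8,336,180.09
Minimum at tier 2: $8,336,180.09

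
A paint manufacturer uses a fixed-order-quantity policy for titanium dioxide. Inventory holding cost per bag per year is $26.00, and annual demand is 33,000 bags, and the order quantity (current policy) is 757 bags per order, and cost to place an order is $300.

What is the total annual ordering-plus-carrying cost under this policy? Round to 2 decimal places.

$22,918.94

Annual ordering cost = (D/Q)·S = (33,000/757) × 300 = $13,077.94
Annual holding cost  = (Q/2)·H = (757/2) × 26 = $9,841.00
Total = $13,077.94 + $9,841.00 = $22,918.94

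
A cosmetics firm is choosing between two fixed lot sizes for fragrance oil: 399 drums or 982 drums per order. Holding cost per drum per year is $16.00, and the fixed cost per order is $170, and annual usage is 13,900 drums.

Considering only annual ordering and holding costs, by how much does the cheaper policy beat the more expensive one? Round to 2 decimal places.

Annual cost at Q: ordering D·S/Q plus holding Q·H/2.
TC(399) = (13,900/399)×170 + (399/2)×16 = $9,114.31
TC(982) = (13,900/982)×170 + (982/2)×16 = $10,262.31
|ΔTC| = |$9,114.31 − $10,262.31| = $1,148.01

$1,148.01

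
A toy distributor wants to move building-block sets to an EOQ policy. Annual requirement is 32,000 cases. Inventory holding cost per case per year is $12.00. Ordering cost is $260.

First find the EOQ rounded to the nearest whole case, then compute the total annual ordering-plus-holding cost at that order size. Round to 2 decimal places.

Q* = √(2·D·S / H) = √(2·32,000·260 / 12) = √1,386,666.7 ≈ 1,177.57 → Q = 1,178 cases
Ordering: D/Q × S = 32,000/1,178 × $260 = $7,062.82
Holding:  Q/2 × H = 1,178/2 × $12 = $7,068.00
Total = $7,062.82 + $7,068.00 = $14,130.82

$14,130.82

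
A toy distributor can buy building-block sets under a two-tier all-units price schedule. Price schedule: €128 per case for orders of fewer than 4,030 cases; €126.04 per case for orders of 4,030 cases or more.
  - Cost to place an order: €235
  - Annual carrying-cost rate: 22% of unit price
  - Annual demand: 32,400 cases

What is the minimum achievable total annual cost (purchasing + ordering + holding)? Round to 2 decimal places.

H₁ = 22%×€128 = €28.1600;  H₂ = 22%×€126.04 = €27.7288
EOQ₁ = √(2×32,400×235/28.1600) = 735.37  (< 4,030, feasible at tier 1)
EOQ₂ = √(2×32,400×235/27.7288) = 741.06  (< 4,030 → use Q = 4,030 at tier-2 price)
TC(tier 1 (EOQ₁), Q≈735.4) = €4,167,907.98
TC(tier 2, Q≈4,030.0) = €4,141,458.86
Minimum at tier 2: €4,141,458.86

€4,141,458.86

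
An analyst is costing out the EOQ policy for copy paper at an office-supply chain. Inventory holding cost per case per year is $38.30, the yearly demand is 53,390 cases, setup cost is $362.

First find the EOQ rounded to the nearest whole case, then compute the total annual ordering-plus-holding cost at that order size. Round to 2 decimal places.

Q* = √(2·D·S / H) = √(2·53,390·362 / 38.3) = √1,009,252.2 ≈ 1,004.62 → Q = 1,005 cases
Orders/yr = 53,390/1,005 = 53.124; ordering cost = 53.124 × $362 = $19,231.02
Average inventory = 1,005/2 = 502.5; holding cost = 502.5 × $38.3 = $19,245.75
Total = $19,231.02 + $19,245.75 = $38,476.77

$38,476.77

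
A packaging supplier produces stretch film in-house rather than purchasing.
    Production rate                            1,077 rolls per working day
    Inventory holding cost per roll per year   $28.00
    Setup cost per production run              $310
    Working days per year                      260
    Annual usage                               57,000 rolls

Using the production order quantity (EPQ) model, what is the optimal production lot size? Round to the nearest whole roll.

1,259 rolls

Daily demand d = 57,000/260 = 219.231; p = 1077; 1 − d/p = 0.79644
EPQ = √(2DS / (H(1 − d/p)))
    = √(2 × 57,000 × 310 / (28 × 0.79644)) ≈ 1,258.86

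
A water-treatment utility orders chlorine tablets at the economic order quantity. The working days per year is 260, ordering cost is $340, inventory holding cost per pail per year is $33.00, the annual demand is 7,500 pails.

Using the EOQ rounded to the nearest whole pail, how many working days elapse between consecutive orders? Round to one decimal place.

13.6 days

Optimal lot size Q* = (2 × 7,500 × $340 / $33)^½ ≈ 393.12 → Q = 393 pails
Cycle time = (working days × Q)/D = (260 × 393) / 7,500 = 13.624 days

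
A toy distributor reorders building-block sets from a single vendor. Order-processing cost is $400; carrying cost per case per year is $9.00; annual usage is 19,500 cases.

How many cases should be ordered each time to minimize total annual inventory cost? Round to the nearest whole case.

1,317 cases

EOQ = √(2DS/H) = √(2 × 19,500 × 400 / 9)
    = √(1,733,333.33) ≈ 1,316.56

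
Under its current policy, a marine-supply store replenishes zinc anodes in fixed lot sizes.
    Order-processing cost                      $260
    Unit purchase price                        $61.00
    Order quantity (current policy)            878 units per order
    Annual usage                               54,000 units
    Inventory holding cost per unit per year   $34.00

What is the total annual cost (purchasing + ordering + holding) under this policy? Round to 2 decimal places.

Orders/yr = 54,000/878 = 61.503; ordering cost = 61.503 × $260 = $15,990.89
Average inventory = 878/2 = 439; holding cost = 439 × $34 = $14,926.00
Purchase cost = D·C = 54,000 × 61 = $3,294,000.00
Total = $15,990.89 + $14,926.00 + $3,294,000.00 = $3,324,916.89

$3,324,916.89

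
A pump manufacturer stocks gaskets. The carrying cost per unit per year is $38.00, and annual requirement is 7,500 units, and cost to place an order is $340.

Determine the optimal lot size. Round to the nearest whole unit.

2DS/H = 2·7,500·340/38 = 134,210.53
EOQ = √134,210.53 ≈ 366.35

366 units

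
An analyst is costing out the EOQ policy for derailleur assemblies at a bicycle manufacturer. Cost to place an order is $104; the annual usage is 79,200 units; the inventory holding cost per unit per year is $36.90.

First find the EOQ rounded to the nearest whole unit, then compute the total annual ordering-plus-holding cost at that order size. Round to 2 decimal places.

Q* = √(2·D·S / H) = √(2·79,200·104 / 36.9) = √446,439.0 ≈ 668.16 → Q = 668 units
Ordering: D/Q × S = 79,200/668 × $104 = $12,330.54
Holding:  Q/2 × H = 668/2 × $36.9 = $12,324.60
Total = $12,330.54 + $12,324.60 = $24,655.14

$24,655.14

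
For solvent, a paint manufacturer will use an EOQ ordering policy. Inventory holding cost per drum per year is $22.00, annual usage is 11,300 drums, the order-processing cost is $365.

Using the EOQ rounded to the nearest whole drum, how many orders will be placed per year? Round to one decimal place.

Q* = √(2·D·S / H) = √(2·11,300·365 / 22) = √374,954.5 ≈ 612.34 → Q = 612
N = D/Q = 11,300/612 ≈ 18.464 orders/yr

18.5 orders per year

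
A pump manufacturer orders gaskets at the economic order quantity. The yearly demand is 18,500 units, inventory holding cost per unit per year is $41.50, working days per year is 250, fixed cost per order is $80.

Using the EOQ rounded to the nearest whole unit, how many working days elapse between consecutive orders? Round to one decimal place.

3.6 days

EOQ = √(2DS/H) = √(2 × 18,500 × 80 / 41.5)
    = √(71,325.30) ≈ 267.07 → Q = 267 units
T = Q/D × 250 days = 267/18,500 × 250 = 3.608 days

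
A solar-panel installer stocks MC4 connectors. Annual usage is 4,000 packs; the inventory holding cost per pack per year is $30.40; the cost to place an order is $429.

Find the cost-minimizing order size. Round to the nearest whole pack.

336 packs

Optimal lot size Q* = (2 × 4,000 × $429 / $30.4)^½ ≈ 336.00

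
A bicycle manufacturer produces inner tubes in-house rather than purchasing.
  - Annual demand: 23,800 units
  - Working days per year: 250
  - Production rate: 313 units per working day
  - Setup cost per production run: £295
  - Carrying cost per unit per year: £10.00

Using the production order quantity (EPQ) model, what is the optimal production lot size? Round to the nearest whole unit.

1,421 units

d = 23,800/250 = 95.2000 units/day;  effective holding cost H(1 − d/p) = 10·(1 − 95.2000/313) = 6.95847
Q* = √(2DS / H_eff) = √(2·23,800·295 / 6.95847) ≈ 1,420.55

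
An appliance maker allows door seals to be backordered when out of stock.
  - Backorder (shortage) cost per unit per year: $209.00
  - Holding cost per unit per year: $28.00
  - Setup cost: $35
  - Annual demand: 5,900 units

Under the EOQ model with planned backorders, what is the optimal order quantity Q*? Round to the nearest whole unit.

Q* = √(2DS/H) · √((H + b)/b)
   = √(2 × 5,900 × 35 / 28) · √((28 + 209) / 209)
   = 121.450 × 1.0649 ≈ 129.33

129 units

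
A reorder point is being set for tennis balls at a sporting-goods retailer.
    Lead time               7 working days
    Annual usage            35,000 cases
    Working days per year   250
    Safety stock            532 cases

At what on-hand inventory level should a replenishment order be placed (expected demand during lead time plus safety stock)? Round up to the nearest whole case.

Daily demand d = 35,000 / 250 = 140.000 cases/day
Demand during lead time = 140.000 × 7 = 980.00
Reorder point = 980.00 + 532 = 1,512.00 → round up

1,512 cases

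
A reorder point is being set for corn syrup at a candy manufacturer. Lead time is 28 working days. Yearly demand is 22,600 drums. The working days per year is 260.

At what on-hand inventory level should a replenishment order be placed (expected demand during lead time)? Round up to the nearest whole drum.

Daily demand d = 22,600 / 260 = 86.923 drums/day
Demand during lead time = 86.923 × 28 = 2,433.85
Reorder point = 2,433.85 → round up

2,434 drums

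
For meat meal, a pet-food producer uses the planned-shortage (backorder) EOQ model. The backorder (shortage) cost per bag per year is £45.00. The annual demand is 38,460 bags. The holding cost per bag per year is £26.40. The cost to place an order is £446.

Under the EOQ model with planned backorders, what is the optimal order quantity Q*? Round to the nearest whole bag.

1,436 bags

Q* = √(2DS/H) · √((H + b)/b)
   = √(2 × 38,460 × 446 / 26.4) · √((26.4 + 45) / 45)
   = 1,139.948 × 1.2596 ≈ 1,435.91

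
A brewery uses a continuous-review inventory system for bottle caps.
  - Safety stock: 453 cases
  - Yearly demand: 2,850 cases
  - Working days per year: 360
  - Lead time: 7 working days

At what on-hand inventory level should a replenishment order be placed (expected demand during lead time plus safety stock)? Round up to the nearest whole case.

Daily demand d = 2,850 / 360 = 7.917 cases/day
Demand during lead time = 7.917 × 7 = 55.42
Reorder point = 55.42 + 453 = 508.42 → round up

509 cases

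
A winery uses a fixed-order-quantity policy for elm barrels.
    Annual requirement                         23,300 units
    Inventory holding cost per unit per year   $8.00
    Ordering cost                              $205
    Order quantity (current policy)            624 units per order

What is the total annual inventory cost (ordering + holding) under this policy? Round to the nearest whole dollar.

Annual ordering cost = (D/Q)·S = (23,300/624) × 205 = $7,654.65
Annual holding cost  = (Q/2)·H = (624/2) × 8 = $2,496.00
Total = $7,654.65 + $2,496.00 = $10,150.65

$10,151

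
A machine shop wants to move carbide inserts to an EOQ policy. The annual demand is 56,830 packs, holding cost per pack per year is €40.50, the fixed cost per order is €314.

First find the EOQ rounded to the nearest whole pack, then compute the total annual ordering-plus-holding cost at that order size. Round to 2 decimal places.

2DS/H = 2·56,830·314/40.5 = 881,215.80
EOQ = √881,215.80 ≈ 938.73 → Q = 939 packs
Orders/yr = 56,830/939 = 60.522; ordering cost = 60.522 × €314 = €19,003.86
Average inventory = 939/2 = 469.5; holding cost = 469.5 × €40.5 = €19,014.75
Total = €19,003.86 + €19,014.75 = €38,018.61

€38,018.61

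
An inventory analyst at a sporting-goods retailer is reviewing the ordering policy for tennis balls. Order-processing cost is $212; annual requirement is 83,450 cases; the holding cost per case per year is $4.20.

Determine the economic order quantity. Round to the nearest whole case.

2DS/H = 2·83,450·212/4.2 = 8,424,476.19
EOQ = √8,424,476.19 ≈ 2,902.49

2,902 cases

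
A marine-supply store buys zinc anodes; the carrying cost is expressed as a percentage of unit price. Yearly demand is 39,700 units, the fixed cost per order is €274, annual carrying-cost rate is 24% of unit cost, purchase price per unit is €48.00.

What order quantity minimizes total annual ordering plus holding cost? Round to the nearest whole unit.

1,374 units

Holding cost per unit per year: H = 24% × €48 = €11.5200
Optimal lot size Q* = (2 × 39,700 × €274 / €11.52)^½ ≈ 1,374.23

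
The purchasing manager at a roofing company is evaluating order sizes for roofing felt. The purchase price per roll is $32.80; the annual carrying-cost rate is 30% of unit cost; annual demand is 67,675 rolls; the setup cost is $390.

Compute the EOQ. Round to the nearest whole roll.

2,316 rolls

Carrying cost H = $32.8 × 30% = $9.8400/roll/yr
2DS/H = 2·67,675·390/9.84 = 5,364,481.71
EOQ = √5,364,481.71 ≈ 2,316.14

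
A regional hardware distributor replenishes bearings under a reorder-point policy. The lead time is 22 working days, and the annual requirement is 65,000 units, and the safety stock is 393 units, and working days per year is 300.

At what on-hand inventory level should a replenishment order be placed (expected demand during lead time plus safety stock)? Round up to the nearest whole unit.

5,160 units

Daily demand d = 65,000 / 300 = 216.667 units/day
Demand during lead time = 216.667 × 22 = 4,766.67
Reorder point = 4,766.67 + 393 = 5,159.67 → round up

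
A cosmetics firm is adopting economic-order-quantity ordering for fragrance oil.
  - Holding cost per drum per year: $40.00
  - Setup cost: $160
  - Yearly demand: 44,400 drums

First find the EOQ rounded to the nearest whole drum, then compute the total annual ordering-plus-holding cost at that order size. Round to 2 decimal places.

$23,839.46

Q* = √(2·D·S / H) = √(2·44,400·160 / 40) = √355,200.0 ≈ 595.99 → Q = 596 drums
Ordering: D/Q × S = 44,400/596 × $160 = $11,919.46
Holding:  Q/2 × H = 596/2 × $40 = $11,920.00
Total = $11,919.46 + $11,920.00 = $23,839.46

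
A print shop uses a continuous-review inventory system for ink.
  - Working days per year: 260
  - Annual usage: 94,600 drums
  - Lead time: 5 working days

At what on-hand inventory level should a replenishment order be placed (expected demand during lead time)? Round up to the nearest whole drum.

1,820 drums

Daily demand d = 94,600 / 260 = 363.846 drums/day
Demand during lead time = 363.846 × 5 = 1,819.23
Reorder point = 1,819.23 → round up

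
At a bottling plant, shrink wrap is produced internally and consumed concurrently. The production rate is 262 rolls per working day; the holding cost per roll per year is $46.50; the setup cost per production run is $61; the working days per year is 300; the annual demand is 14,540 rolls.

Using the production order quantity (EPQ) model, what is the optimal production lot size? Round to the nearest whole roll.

216 rolls

Daily demand d = 14,540/300 = 48.467; p = 262; 1 − d/p = 0.81501
EPQ = √(2DS / (H(1 − d/p)))
    = √(2 × 14,540 × 61 / (46.5 × 0.81501)) ≈ 216.35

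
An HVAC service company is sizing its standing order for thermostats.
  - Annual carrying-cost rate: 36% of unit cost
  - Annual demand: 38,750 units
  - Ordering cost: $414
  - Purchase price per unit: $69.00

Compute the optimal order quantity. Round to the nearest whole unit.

1,137 units

H = i·C = 0.36 × $69 = $24.8400 per unit-year
EOQ = √(2DS/H) = √(2 × 38,750 × 414 / 24.84)
    = √(1,291,666.67) ≈ 1,136.52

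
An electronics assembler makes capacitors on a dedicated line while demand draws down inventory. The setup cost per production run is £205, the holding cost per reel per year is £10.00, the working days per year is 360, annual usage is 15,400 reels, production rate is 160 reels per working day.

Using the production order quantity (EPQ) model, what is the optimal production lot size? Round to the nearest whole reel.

d = 15,400/360 = 42.7778 reels/day;  effective holding cost H(1 − d/p) = 10·(1 − 42.7778/160) = 7.32639
Q* = √(2DS / H_eff) = √(2·15,400·205 / 7.32639) ≈ 928.34

928 reels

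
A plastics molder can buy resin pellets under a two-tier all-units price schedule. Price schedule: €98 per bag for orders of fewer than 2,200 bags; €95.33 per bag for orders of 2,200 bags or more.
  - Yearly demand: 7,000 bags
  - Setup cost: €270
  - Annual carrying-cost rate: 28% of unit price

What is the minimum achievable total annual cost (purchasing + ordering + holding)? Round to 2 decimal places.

H₁ = 28%×€98 = €27.4400;  H₂ = 28%×€95.33 = €26.6924
EOQ₁ = √(2×7,000×270/27.4400) = 371.15  (< 2,200, feasible at tier 1)
EOQ₂ = √(2×7,000×270/26.6924) = 376.32  (< 2,200 → use Q = 2,200 at tier-2 price)
TC(tier 1 (EOQ₁), Q≈371.2) = €696,184.46
TC(tier 2, Q≈2,200.0) = €697,530.73
Minimum at tier 1 (EOQ₁): €696,184.46

€696,184.46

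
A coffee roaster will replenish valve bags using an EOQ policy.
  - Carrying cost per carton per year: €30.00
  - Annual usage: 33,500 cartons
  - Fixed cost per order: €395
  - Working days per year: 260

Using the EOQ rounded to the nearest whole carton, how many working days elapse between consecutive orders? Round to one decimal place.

EOQ = √(2DS/H) = √(2 × 33,500 × 395 / 30)
    = √(882,166.67) ≈ 939.24 → Q = 939 cartons
Days between orders = 260 / (D/Q) = 260 / 35.676 ≈ 7.288

7.3 days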